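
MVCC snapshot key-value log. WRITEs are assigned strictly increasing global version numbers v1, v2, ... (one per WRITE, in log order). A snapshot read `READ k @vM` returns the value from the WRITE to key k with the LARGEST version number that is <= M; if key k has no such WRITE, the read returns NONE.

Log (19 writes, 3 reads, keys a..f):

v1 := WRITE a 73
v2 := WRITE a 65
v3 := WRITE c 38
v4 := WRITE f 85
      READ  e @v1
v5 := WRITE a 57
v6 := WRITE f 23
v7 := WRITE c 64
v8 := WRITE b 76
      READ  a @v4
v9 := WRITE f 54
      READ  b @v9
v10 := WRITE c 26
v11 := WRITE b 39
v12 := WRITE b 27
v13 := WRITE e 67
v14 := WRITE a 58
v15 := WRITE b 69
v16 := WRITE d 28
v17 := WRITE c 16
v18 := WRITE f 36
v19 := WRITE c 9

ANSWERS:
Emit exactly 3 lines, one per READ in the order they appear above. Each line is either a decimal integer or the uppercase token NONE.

v1: WRITE a=73  (a history now [(1, 73)])
v2: WRITE a=65  (a history now [(1, 73), (2, 65)])
v3: WRITE c=38  (c history now [(3, 38)])
v4: WRITE f=85  (f history now [(4, 85)])
READ e @v1: history=[] -> no version <= 1 -> NONE
v5: WRITE a=57  (a history now [(1, 73), (2, 65), (5, 57)])
v6: WRITE f=23  (f history now [(4, 85), (6, 23)])
v7: WRITE c=64  (c history now [(3, 38), (7, 64)])
v8: WRITE b=76  (b history now [(8, 76)])
READ a @v4: history=[(1, 73), (2, 65), (5, 57)] -> pick v2 -> 65
v9: WRITE f=54  (f history now [(4, 85), (6, 23), (9, 54)])
READ b @v9: history=[(8, 76)] -> pick v8 -> 76
v10: WRITE c=26  (c history now [(3, 38), (7, 64), (10, 26)])
v11: WRITE b=39  (b history now [(8, 76), (11, 39)])
v12: WRITE b=27  (b history now [(8, 76), (11, 39), (12, 27)])
v13: WRITE e=67  (e history now [(13, 67)])
v14: WRITE a=58  (a history now [(1, 73), (2, 65), (5, 57), (14, 58)])
v15: WRITE b=69  (b history now [(8, 76), (11, 39), (12, 27), (15, 69)])
v16: WRITE d=28  (d history now [(16, 28)])
v17: WRITE c=16  (c history now [(3, 38), (7, 64), (10, 26), (17, 16)])
v18: WRITE f=36  (f history now [(4, 85), (6, 23), (9, 54), (18, 36)])
v19: WRITE c=9  (c history now [(3, 38), (7, 64), (10, 26), (17, 16), (19, 9)])

Answer: NONE
65
76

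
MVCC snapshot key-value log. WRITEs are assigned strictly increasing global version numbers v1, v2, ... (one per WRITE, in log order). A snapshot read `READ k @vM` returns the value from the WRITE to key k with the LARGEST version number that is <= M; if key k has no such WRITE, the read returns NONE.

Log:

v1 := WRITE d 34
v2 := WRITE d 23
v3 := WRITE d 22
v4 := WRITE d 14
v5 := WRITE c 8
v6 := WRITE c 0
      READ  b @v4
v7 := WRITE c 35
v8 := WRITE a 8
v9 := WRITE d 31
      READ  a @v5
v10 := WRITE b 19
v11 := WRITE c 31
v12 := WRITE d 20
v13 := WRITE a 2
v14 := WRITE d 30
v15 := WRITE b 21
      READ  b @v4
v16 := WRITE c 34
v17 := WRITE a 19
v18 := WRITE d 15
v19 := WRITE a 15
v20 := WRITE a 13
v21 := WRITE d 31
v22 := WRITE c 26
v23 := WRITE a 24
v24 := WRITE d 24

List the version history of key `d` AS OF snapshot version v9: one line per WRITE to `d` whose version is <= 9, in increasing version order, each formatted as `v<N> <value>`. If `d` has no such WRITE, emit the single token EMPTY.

Scan writes for key=d with version <= 9:
  v1 WRITE d 34 -> keep
  v2 WRITE d 23 -> keep
  v3 WRITE d 22 -> keep
  v4 WRITE d 14 -> keep
  v5 WRITE c 8 -> skip
  v6 WRITE c 0 -> skip
  v7 WRITE c 35 -> skip
  v8 WRITE a 8 -> skip
  v9 WRITE d 31 -> keep
  v10 WRITE b 19 -> skip
  v11 WRITE c 31 -> skip
  v12 WRITE d 20 -> drop (> snap)
  v13 WRITE a 2 -> skip
  v14 WRITE d 30 -> drop (> snap)
  v15 WRITE b 21 -> skip
  v16 WRITE c 34 -> skip
  v17 WRITE a 19 -> skip
  v18 WRITE d 15 -> drop (> snap)
  v19 WRITE a 15 -> skip
  v20 WRITE a 13 -> skip
  v21 WRITE d 31 -> drop (> snap)
  v22 WRITE c 26 -> skip
  v23 WRITE a 24 -> skip
  v24 WRITE d 24 -> drop (> snap)
Collected: [(1, 34), (2, 23), (3, 22), (4, 14), (9, 31)]

Answer: v1 34
v2 23
v3 22
v4 14
v9 31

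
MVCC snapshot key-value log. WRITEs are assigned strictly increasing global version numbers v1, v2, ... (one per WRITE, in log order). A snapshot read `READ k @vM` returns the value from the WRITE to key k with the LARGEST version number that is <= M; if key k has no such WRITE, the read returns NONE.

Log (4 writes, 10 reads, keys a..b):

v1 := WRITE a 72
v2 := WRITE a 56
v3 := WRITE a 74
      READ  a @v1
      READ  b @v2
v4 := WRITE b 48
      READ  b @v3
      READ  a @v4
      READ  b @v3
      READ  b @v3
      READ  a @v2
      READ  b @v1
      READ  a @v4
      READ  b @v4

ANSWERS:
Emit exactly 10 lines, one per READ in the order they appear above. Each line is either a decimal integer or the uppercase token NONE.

Answer: 72
NONE
NONE
74
NONE
NONE
56
NONE
74
48

Derivation:
v1: WRITE a=72  (a history now [(1, 72)])
v2: WRITE a=56  (a history now [(1, 72), (2, 56)])
v3: WRITE a=74  (a history now [(1, 72), (2, 56), (3, 74)])
READ a @v1: history=[(1, 72), (2, 56), (3, 74)] -> pick v1 -> 72
READ b @v2: history=[] -> no version <= 2 -> NONE
v4: WRITE b=48  (b history now [(4, 48)])
READ b @v3: history=[(4, 48)] -> no version <= 3 -> NONE
READ a @v4: history=[(1, 72), (2, 56), (3, 74)] -> pick v3 -> 74
READ b @v3: history=[(4, 48)] -> no version <= 3 -> NONE
READ b @v3: history=[(4, 48)] -> no version <= 3 -> NONE
READ a @v2: history=[(1, 72), (2, 56), (3, 74)] -> pick v2 -> 56
READ b @v1: history=[(4, 48)] -> no version <= 1 -> NONE
READ a @v4: history=[(1, 72), (2, 56), (3, 74)] -> pick v3 -> 74
READ b @v4: history=[(4, 48)] -> pick v4 -> 48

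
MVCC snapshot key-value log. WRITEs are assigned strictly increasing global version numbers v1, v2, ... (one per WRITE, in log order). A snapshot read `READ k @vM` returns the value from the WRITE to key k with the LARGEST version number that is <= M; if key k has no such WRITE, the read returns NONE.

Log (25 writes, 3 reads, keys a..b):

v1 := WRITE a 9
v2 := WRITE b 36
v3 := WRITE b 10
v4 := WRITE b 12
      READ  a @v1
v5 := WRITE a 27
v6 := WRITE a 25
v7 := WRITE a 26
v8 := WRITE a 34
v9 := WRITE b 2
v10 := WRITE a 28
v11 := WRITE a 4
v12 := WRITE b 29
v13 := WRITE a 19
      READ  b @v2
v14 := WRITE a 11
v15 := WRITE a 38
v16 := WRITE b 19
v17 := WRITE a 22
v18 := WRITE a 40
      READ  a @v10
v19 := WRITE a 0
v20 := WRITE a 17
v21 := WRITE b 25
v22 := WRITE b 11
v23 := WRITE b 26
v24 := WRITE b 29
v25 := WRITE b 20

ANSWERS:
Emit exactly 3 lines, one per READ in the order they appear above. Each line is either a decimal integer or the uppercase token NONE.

Answer: 9
36
28

Derivation:
v1: WRITE a=9  (a history now [(1, 9)])
v2: WRITE b=36  (b history now [(2, 36)])
v3: WRITE b=10  (b history now [(2, 36), (3, 10)])
v4: WRITE b=12  (b history now [(2, 36), (3, 10), (4, 12)])
READ a @v1: history=[(1, 9)] -> pick v1 -> 9
v5: WRITE a=27  (a history now [(1, 9), (5, 27)])
v6: WRITE a=25  (a history now [(1, 9), (5, 27), (6, 25)])
v7: WRITE a=26  (a history now [(1, 9), (5, 27), (6, 25), (7, 26)])
v8: WRITE a=34  (a history now [(1, 9), (5, 27), (6, 25), (7, 26), (8, 34)])
v9: WRITE b=2  (b history now [(2, 36), (3, 10), (4, 12), (9, 2)])
v10: WRITE a=28  (a history now [(1, 9), (5, 27), (6, 25), (7, 26), (8, 34), (10, 28)])
v11: WRITE a=4  (a history now [(1, 9), (5, 27), (6, 25), (7, 26), (8, 34), (10, 28), (11, 4)])
v12: WRITE b=29  (b history now [(2, 36), (3, 10), (4, 12), (9, 2), (12, 29)])
v13: WRITE a=19  (a history now [(1, 9), (5, 27), (6, 25), (7, 26), (8, 34), (10, 28), (11, 4), (13, 19)])
READ b @v2: history=[(2, 36), (3, 10), (4, 12), (9, 2), (12, 29)] -> pick v2 -> 36
v14: WRITE a=11  (a history now [(1, 9), (5, 27), (6, 25), (7, 26), (8, 34), (10, 28), (11, 4), (13, 19), (14, 11)])
v15: WRITE a=38  (a history now [(1, 9), (5, 27), (6, 25), (7, 26), (8, 34), (10, 28), (11, 4), (13, 19), (14, 11), (15, 38)])
v16: WRITE b=19  (b history now [(2, 36), (3, 10), (4, 12), (9, 2), (12, 29), (16, 19)])
v17: WRITE a=22  (a history now [(1, 9), (5, 27), (6, 25), (7, 26), (8, 34), (10, 28), (11, 4), (13, 19), (14, 11), (15, 38), (17, 22)])
v18: WRITE a=40  (a history now [(1, 9), (5, 27), (6, 25), (7, 26), (8, 34), (10, 28), (11, 4), (13, 19), (14, 11), (15, 38), (17, 22), (18, 40)])
READ a @v10: history=[(1, 9), (5, 27), (6, 25), (7, 26), (8, 34), (10, 28), (11, 4), (13, 19), (14, 11), (15, 38), (17, 22), (18, 40)] -> pick v10 -> 28
v19: WRITE a=0  (a history now [(1, 9), (5, 27), (6, 25), (7, 26), (8, 34), (10, 28), (11, 4), (13, 19), (14, 11), (15, 38), (17, 22), (18, 40), (19, 0)])
v20: WRITE a=17  (a history now [(1, 9), (5, 27), (6, 25), (7, 26), (8, 34), (10, 28), (11, 4), (13, 19), (14, 11), (15, 38), (17, 22), (18, 40), (19, 0), (20, 17)])
v21: WRITE b=25  (b history now [(2, 36), (3, 10), (4, 12), (9, 2), (12, 29), (16, 19), (21, 25)])
v22: WRITE b=11  (b history now [(2, 36), (3, 10), (4, 12), (9, 2), (12, 29), (16, 19), (21, 25), (22, 11)])
v23: WRITE b=26  (b history now [(2, 36), (3, 10), (4, 12), (9, 2), (12, 29), (16, 19), (21, 25), (22, 11), (23, 26)])
v24: WRITE b=29  (b history now [(2, 36), (3, 10), (4, 12), (9, 2), (12, 29), (16, 19), (21, 25), (22, 11), (23, 26), (24, 29)])
v25: WRITE b=20  (b history now [(2, 36), (3, 10), (4, 12), (9, 2), (12, 29), (16, 19), (21, 25), (22, 11), (23, 26), (24, 29), (25, 20)])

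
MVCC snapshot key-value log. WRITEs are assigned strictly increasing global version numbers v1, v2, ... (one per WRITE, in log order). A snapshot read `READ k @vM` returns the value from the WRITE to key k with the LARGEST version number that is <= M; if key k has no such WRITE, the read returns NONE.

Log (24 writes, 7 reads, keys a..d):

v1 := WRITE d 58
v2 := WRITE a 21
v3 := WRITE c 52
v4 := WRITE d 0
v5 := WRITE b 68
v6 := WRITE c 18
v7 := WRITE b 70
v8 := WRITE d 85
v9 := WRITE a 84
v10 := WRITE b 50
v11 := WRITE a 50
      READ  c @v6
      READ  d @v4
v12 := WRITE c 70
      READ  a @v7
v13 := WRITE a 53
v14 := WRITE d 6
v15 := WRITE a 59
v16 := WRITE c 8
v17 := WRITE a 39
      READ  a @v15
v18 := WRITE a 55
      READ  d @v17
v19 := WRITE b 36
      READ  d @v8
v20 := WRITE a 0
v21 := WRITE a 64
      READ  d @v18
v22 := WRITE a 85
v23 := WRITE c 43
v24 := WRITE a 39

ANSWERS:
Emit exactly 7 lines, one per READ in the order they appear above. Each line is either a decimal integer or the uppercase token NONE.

v1: WRITE d=58  (d history now [(1, 58)])
v2: WRITE a=21  (a history now [(2, 21)])
v3: WRITE c=52  (c history now [(3, 52)])
v4: WRITE d=0  (d history now [(1, 58), (4, 0)])
v5: WRITE b=68  (b history now [(5, 68)])
v6: WRITE c=18  (c history now [(3, 52), (6, 18)])
v7: WRITE b=70  (b history now [(5, 68), (7, 70)])
v8: WRITE d=85  (d history now [(1, 58), (4, 0), (8, 85)])
v9: WRITE a=84  (a history now [(2, 21), (9, 84)])
v10: WRITE b=50  (b history now [(5, 68), (7, 70), (10, 50)])
v11: WRITE a=50  (a history now [(2, 21), (9, 84), (11, 50)])
READ c @v6: history=[(3, 52), (6, 18)] -> pick v6 -> 18
READ d @v4: history=[(1, 58), (4, 0), (8, 85)] -> pick v4 -> 0
v12: WRITE c=70  (c history now [(3, 52), (6, 18), (12, 70)])
READ a @v7: history=[(2, 21), (9, 84), (11, 50)] -> pick v2 -> 21
v13: WRITE a=53  (a history now [(2, 21), (9, 84), (11, 50), (13, 53)])
v14: WRITE d=6  (d history now [(1, 58), (4, 0), (8, 85), (14, 6)])
v15: WRITE a=59  (a history now [(2, 21), (9, 84), (11, 50), (13, 53), (15, 59)])
v16: WRITE c=8  (c history now [(3, 52), (6, 18), (12, 70), (16, 8)])
v17: WRITE a=39  (a history now [(2, 21), (9, 84), (11, 50), (13, 53), (15, 59), (17, 39)])
READ a @v15: history=[(2, 21), (9, 84), (11, 50), (13, 53), (15, 59), (17, 39)] -> pick v15 -> 59
v18: WRITE a=55  (a history now [(2, 21), (9, 84), (11, 50), (13, 53), (15, 59), (17, 39), (18, 55)])
READ d @v17: history=[(1, 58), (4, 0), (8, 85), (14, 6)] -> pick v14 -> 6
v19: WRITE b=36  (b history now [(5, 68), (7, 70), (10, 50), (19, 36)])
READ d @v8: history=[(1, 58), (4, 0), (8, 85), (14, 6)] -> pick v8 -> 85
v20: WRITE a=0  (a history now [(2, 21), (9, 84), (11, 50), (13, 53), (15, 59), (17, 39), (18, 55), (20, 0)])
v21: WRITE a=64  (a history now [(2, 21), (9, 84), (11, 50), (13, 53), (15, 59), (17, 39), (18, 55), (20, 0), (21, 64)])
READ d @v18: history=[(1, 58), (4, 0), (8, 85), (14, 6)] -> pick v14 -> 6
v22: WRITE a=85  (a history now [(2, 21), (9, 84), (11, 50), (13, 53), (15, 59), (17, 39), (18, 55), (20, 0), (21, 64), (22, 85)])
v23: WRITE c=43  (c history now [(3, 52), (6, 18), (12, 70), (16, 8), (23, 43)])
v24: WRITE a=39  (a history now [(2, 21), (9, 84), (11, 50), (13, 53), (15, 59), (17, 39), (18, 55), (20, 0), (21, 64), (22, 85), (24, 39)])

Answer: 18
0
21
59
6
85
6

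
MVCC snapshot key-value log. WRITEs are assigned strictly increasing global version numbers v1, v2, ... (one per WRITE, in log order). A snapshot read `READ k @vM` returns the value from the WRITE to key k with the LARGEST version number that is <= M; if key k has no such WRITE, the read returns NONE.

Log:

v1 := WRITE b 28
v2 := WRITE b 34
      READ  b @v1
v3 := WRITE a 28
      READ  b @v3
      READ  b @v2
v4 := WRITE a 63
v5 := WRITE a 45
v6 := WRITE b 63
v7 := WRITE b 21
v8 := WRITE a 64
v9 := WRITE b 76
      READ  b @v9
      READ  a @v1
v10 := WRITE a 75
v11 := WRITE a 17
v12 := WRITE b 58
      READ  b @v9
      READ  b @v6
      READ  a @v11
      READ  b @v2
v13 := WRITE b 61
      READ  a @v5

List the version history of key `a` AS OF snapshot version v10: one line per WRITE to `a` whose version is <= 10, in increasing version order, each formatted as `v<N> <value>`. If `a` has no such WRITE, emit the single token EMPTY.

Answer: v3 28
v4 63
v5 45
v8 64
v10 75

Derivation:
Scan writes for key=a with version <= 10:
  v1 WRITE b 28 -> skip
  v2 WRITE b 34 -> skip
  v3 WRITE a 28 -> keep
  v4 WRITE a 63 -> keep
  v5 WRITE a 45 -> keep
  v6 WRITE b 63 -> skip
  v7 WRITE b 21 -> skip
  v8 WRITE a 64 -> keep
  v9 WRITE b 76 -> skip
  v10 WRITE a 75 -> keep
  v11 WRITE a 17 -> drop (> snap)
  v12 WRITE b 58 -> skip
  v13 WRITE b 61 -> skip
Collected: [(3, 28), (4, 63), (5, 45), (8, 64), (10, 75)]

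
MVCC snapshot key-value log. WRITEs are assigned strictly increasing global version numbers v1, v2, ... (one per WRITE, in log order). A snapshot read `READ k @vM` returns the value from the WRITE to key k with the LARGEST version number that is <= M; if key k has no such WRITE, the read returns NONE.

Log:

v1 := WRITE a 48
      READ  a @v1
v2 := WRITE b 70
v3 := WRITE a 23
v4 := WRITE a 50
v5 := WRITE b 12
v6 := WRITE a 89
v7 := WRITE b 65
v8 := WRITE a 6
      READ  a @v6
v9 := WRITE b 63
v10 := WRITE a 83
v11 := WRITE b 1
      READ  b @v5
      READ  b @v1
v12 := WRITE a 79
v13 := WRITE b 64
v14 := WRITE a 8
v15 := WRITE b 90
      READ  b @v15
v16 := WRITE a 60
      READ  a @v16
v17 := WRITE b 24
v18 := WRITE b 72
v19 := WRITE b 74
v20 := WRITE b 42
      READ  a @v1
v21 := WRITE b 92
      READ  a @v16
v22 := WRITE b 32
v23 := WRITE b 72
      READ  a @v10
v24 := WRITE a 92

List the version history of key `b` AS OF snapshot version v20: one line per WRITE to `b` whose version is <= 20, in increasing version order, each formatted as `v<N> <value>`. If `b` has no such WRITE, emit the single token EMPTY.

Answer: v2 70
v5 12
v7 65
v9 63
v11 1
v13 64
v15 90
v17 24
v18 72
v19 74
v20 42

Derivation:
Scan writes for key=b with version <= 20:
  v1 WRITE a 48 -> skip
  v2 WRITE b 70 -> keep
  v3 WRITE a 23 -> skip
  v4 WRITE a 50 -> skip
  v5 WRITE b 12 -> keep
  v6 WRITE a 89 -> skip
  v7 WRITE b 65 -> keep
  v8 WRITE a 6 -> skip
  v9 WRITE b 63 -> keep
  v10 WRITE a 83 -> skip
  v11 WRITE b 1 -> keep
  v12 WRITE a 79 -> skip
  v13 WRITE b 64 -> keep
  v14 WRITE a 8 -> skip
  v15 WRITE b 90 -> keep
  v16 WRITE a 60 -> skip
  v17 WRITE b 24 -> keep
  v18 WRITE b 72 -> keep
  v19 WRITE b 74 -> keep
  v20 WRITE b 42 -> keep
  v21 WRITE b 92 -> drop (> snap)
  v22 WRITE b 32 -> drop (> snap)
  v23 WRITE b 72 -> drop (> snap)
  v24 WRITE a 92 -> skip
Collected: [(2, 70), (5, 12), (7, 65), (9, 63), (11, 1), (13, 64), (15, 90), (17, 24), (18, 72), (19, 74), (20, 42)]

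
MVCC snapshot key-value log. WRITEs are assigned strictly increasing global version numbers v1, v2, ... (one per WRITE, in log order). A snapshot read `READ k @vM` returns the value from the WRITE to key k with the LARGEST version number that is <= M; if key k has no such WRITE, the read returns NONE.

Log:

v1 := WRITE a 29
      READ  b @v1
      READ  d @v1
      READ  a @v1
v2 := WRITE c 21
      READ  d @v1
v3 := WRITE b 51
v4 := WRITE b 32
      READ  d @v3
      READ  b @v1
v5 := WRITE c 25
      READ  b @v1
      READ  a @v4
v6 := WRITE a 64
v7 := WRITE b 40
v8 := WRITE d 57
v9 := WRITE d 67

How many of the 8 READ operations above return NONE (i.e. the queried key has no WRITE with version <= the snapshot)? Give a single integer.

Answer: 6

Derivation:
v1: WRITE a=29  (a history now [(1, 29)])
READ b @v1: history=[] -> no version <= 1 -> NONE
READ d @v1: history=[] -> no version <= 1 -> NONE
READ a @v1: history=[(1, 29)] -> pick v1 -> 29
v2: WRITE c=21  (c history now [(2, 21)])
READ d @v1: history=[] -> no version <= 1 -> NONE
v3: WRITE b=51  (b history now [(3, 51)])
v4: WRITE b=32  (b history now [(3, 51), (4, 32)])
READ d @v3: history=[] -> no version <= 3 -> NONE
READ b @v1: history=[(3, 51), (4, 32)] -> no version <= 1 -> NONE
v5: WRITE c=25  (c history now [(2, 21), (5, 25)])
READ b @v1: history=[(3, 51), (4, 32)] -> no version <= 1 -> NONE
READ a @v4: history=[(1, 29)] -> pick v1 -> 29
v6: WRITE a=64  (a history now [(1, 29), (6, 64)])
v7: WRITE b=40  (b history now [(3, 51), (4, 32), (7, 40)])
v8: WRITE d=57  (d history now [(8, 57)])
v9: WRITE d=67  (d history now [(8, 57), (9, 67)])
Read results in order: ['NONE', 'NONE', '29', 'NONE', 'NONE', 'NONE', 'NONE', '29']
NONE count = 6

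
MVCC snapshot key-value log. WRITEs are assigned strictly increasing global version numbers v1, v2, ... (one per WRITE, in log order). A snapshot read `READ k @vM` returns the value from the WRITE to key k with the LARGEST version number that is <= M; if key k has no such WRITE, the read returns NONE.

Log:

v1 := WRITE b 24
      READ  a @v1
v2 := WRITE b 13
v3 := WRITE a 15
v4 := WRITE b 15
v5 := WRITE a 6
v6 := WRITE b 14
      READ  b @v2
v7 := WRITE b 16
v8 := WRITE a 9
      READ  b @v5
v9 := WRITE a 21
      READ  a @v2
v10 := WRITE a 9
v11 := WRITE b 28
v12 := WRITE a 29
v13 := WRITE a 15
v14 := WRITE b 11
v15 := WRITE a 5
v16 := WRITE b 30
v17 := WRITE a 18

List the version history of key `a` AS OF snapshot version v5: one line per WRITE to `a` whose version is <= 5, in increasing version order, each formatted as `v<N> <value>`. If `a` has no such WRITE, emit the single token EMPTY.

Scan writes for key=a with version <= 5:
  v1 WRITE b 24 -> skip
  v2 WRITE b 13 -> skip
  v3 WRITE a 15 -> keep
  v4 WRITE b 15 -> skip
  v5 WRITE a 6 -> keep
  v6 WRITE b 14 -> skip
  v7 WRITE b 16 -> skip
  v8 WRITE a 9 -> drop (> snap)
  v9 WRITE a 21 -> drop (> snap)
  v10 WRITE a 9 -> drop (> snap)
  v11 WRITE b 28 -> skip
  v12 WRITE a 29 -> drop (> snap)
  v13 WRITE a 15 -> drop (> snap)
  v14 WRITE b 11 -> skip
  v15 WRITE a 5 -> drop (> snap)
  v16 WRITE b 30 -> skip
  v17 WRITE a 18 -> drop (> snap)
Collected: [(3, 15), (5, 6)]

Answer: v3 15
v5 6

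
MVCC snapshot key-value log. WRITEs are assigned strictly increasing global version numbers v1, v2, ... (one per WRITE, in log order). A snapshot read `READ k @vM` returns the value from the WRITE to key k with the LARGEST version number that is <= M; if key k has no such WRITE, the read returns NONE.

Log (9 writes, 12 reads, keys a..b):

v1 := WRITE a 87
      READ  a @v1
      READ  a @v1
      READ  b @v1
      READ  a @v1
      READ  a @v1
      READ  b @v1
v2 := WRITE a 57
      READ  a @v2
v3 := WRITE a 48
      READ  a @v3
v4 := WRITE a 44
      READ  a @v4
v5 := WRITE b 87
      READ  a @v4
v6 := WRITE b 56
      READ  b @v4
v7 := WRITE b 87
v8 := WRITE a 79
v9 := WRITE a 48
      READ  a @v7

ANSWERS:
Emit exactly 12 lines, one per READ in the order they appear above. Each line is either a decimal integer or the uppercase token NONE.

Answer: 87
87
NONE
87
87
NONE
57
48
44
44
NONE
44

Derivation:
v1: WRITE a=87  (a history now [(1, 87)])
READ a @v1: history=[(1, 87)] -> pick v1 -> 87
READ a @v1: history=[(1, 87)] -> pick v1 -> 87
READ b @v1: history=[] -> no version <= 1 -> NONE
READ a @v1: history=[(1, 87)] -> pick v1 -> 87
READ a @v1: history=[(1, 87)] -> pick v1 -> 87
READ b @v1: history=[] -> no version <= 1 -> NONE
v2: WRITE a=57  (a history now [(1, 87), (2, 57)])
READ a @v2: history=[(1, 87), (2, 57)] -> pick v2 -> 57
v3: WRITE a=48  (a history now [(1, 87), (2, 57), (3, 48)])
READ a @v3: history=[(1, 87), (2, 57), (3, 48)] -> pick v3 -> 48
v4: WRITE a=44  (a history now [(1, 87), (2, 57), (3, 48), (4, 44)])
READ a @v4: history=[(1, 87), (2, 57), (3, 48), (4, 44)] -> pick v4 -> 44
v5: WRITE b=87  (b history now [(5, 87)])
READ a @v4: history=[(1, 87), (2, 57), (3, 48), (4, 44)] -> pick v4 -> 44
v6: WRITE b=56  (b history now [(5, 87), (6, 56)])
READ b @v4: history=[(5, 87), (6, 56)] -> no version <= 4 -> NONE
v7: WRITE b=87  (b history now [(5, 87), (6, 56), (7, 87)])
v8: WRITE a=79  (a history now [(1, 87), (2, 57), (3, 48), (4, 44), (8, 79)])
v9: WRITE a=48  (a history now [(1, 87), (2, 57), (3, 48), (4, 44), (8, 79), (9, 48)])
READ a @v7: history=[(1, 87), (2, 57), (3, 48), (4, 44), (8, 79), (9, 48)] -> pick v4 -> 44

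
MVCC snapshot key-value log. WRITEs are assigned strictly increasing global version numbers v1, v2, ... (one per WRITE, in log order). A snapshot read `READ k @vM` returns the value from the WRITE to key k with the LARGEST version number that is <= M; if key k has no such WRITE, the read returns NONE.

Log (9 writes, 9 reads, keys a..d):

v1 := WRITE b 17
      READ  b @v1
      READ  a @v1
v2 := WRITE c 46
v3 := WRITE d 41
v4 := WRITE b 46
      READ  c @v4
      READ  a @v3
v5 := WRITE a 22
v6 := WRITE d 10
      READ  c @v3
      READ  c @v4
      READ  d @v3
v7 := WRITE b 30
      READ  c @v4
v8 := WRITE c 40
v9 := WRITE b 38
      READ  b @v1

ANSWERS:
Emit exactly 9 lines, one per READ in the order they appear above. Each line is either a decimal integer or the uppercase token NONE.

Answer: 17
NONE
46
NONE
46
46
41
46
17

Derivation:
v1: WRITE b=17  (b history now [(1, 17)])
READ b @v1: history=[(1, 17)] -> pick v1 -> 17
READ a @v1: history=[] -> no version <= 1 -> NONE
v2: WRITE c=46  (c history now [(2, 46)])
v3: WRITE d=41  (d history now [(3, 41)])
v4: WRITE b=46  (b history now [(1, 17), (4, 46)])
READ c @v4: history=[(2, 46)] -> pick v2 -> 46
READ a @v3: history=[] -> no version <= 3 -> NONE
v5: WRITE a=22  (a history now [(5, 22)])
v6: WRITE d=10  (d history now [(3, 41), (6, 10)])
READ c @v3: history=[(2, 46)] -> pick v2 -> 46
READ c @v4: history=[(2, 46)] -> pick v2 -> 46
READ d @v3: history=[(3, 41), (6, 10)] -> pick v3 -> 41
v7: WRITE b=30  (b history now [(1, 17), (4, 46), (7, 30)])
READ c @v4: history=[(2, 46)] -> pick v2 -> 46
v8: WRITE c=40  (c history now [(2, 46), (8, 40)])
v9: WRITE b=38  (b history now [(1, 17), (4, 46), (7, 30), (9, 38)])
READ b @v1: history=[(1, 17), (4, 46), (7, 30), (9, 38)] -> pick v1 -> 17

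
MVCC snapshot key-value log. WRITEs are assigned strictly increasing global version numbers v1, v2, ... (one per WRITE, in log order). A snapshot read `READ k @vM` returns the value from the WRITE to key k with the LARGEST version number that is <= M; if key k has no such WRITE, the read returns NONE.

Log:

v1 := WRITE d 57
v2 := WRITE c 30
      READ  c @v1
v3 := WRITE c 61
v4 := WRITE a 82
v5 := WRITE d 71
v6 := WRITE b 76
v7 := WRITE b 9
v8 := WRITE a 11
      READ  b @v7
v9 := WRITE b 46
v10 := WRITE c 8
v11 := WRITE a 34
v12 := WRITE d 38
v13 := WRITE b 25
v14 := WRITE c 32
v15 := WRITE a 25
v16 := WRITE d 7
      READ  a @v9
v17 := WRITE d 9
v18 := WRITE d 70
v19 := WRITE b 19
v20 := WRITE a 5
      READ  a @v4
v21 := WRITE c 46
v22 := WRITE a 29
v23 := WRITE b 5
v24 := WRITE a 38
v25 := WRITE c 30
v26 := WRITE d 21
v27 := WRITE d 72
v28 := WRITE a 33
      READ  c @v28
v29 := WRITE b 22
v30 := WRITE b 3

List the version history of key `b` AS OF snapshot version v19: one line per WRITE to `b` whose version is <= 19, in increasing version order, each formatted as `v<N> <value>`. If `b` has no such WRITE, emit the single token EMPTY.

Answer: v6 76
v7 9
v9 46
v13 25
v19 19

Derivation:
Scan writes for key=b with version <= 19:
  v1 WRITE d 57 -> skip
  v2 WRITE c 30 -> skip
  v3 WRITE c 61 -> skip
  v4 WRITE a 82 -> skip
  v5 WRITE d 71 -> skip
  v6 WRITE b 76 -> keep
  v7 WRITE b 9 -> keep
  v8 WRITE a 11 -> skip
  v9 WRITE b 46 -> keep
  v10 WRITE c 8 -> skip
  v11 WRITE a 34 -> skip
  v12 WRITE d 38 -> skip
  v13 WRITE b 25 -> keep
  v14 WRITE c 32 -> skip
  v15 WRITE a 25 -> skip
  v16 WRITE d 7 -> skip
  v17 WRITE d 9 -> skip
  v18 WRITE d 70 -> skip
  v19 WRITE b 19 -> keep
  v20 WRITE a 5 -> skip
  v21 WRITE c 46 -> skip
  v22 WRITE a 29 -> skip
  v23 WRITE b 5 -> drop (> snap)
  v24 WRITE a 38 -> skip
  v25 WRITE c 30 -> skip
  v26 WRITE d 21 -> skip
  v27 WRITE d 72 -> skip
  v28 WRITE a 33 -> skip
  v29 WRITE b 22 -> drop (> snap)
  v30 WRITE b 3 -> drop (> snap)
Collected: [(6, 76), (7, 9), (9, 46), (13, 25), (19, 19)]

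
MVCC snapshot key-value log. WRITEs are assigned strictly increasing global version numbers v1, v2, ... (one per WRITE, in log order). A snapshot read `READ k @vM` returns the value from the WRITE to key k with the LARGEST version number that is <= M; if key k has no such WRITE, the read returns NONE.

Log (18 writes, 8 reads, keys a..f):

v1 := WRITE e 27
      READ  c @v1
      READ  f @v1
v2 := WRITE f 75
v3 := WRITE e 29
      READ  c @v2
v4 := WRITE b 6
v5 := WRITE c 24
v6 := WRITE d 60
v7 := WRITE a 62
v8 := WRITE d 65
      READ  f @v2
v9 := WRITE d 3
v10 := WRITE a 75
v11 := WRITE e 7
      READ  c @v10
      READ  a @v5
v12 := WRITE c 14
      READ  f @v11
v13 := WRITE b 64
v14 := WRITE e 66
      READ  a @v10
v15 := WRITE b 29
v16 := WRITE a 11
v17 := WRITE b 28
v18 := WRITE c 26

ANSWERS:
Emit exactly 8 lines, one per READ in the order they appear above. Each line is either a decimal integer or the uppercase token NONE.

v1: WRITE e=27  (e history now [(1, 27)])
READ c @v1: history=[] -> no version <= 1 -> NONE
READ f @v1: history=[] -> no version <= 1 -> NONE
v2: WRITE f=75  (f history now [(2, 75)])
v3: WRITE e=29  (e history now [(1, 27), (3, 29)])
READ c @v2: history=[] -> no version <= 2 -> NONE
v4: WRITE b=6  (b history now [(4, 6)])
v5: WRITE c=24  (c history now [(5, 24)])
v6: WRITE d=60  (d history now [(6, 60)])
v7: WRITE a=62  (a history now [(7, 62)])
v8: WRITE d=65  (d history now [(6, 60), (8, 65)])
READ f @v2: history=[(2, 75)] -> pick v2 -> 75
v9: WRITE d=3  (d history now [(6, 60), (8, 65), (9, 3)])
v10: WRITE a=75  (a history now [(7, 62), (10, 75)])
v11: WRITE e=7  (e history now [(1, 27), (3, 29), (11, 7)])
READ c @v10: history=[(5, 24)] -> pick v5 -> 24
READ a @v5: history=[(7, 62), (10, 75)] -> no version <= 5 -> NONE
v12: WRITE c=14  (c history now [(5, 24), (12, 14)])
READ f @v11: history=[(2, 75)] -> pick v2 -> 75
v13: WRITE b=64  (b history now [(4, 6), (13, 64)])
v14: WRITE e=66  (e history now [(1, 27), (3, 29), (11, 7), (14, 66)])
READ a @v10: history=[(7, 62), (10, 75)] -> pick v10 -> 75
v15: WRITE b=29  (b history now [(4, 6), (13, 64), (15, 29)])
v16: WRITE a=11  (a history now [(7, 62), (10, 75), (16, 11)])
v17: WRITE b=28  (b history now [(4, 6), (13, 64), (15, 29), (17, 28)])
v18: WRITE c=26  (c history now [(5, 24), (12, 14), (18, 26)])

Answer: NONE
NONE
NONE
75
24
NONE
75
75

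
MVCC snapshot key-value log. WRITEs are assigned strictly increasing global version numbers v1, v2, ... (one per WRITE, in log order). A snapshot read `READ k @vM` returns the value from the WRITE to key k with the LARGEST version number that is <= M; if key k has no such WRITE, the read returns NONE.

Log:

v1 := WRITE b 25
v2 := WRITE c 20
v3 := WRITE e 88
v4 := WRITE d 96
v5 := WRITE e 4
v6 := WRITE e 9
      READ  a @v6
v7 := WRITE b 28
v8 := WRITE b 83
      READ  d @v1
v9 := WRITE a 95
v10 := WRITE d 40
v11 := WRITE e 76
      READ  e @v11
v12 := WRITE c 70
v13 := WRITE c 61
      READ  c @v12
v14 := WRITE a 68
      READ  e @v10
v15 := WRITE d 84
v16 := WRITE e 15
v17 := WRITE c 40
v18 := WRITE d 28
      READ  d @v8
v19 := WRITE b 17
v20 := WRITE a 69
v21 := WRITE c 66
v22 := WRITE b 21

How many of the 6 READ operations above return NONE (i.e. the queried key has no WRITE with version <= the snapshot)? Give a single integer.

Answer: 2

Derivation:
v1: WRITE b=25  (b history now [(1, 25)])
v2: WRITE c=20  (c history now [(2, 20)])
v3: WRITE e=88  (e history now [(3, 88)])
v4: WRITE d=96  (d history now [(4, 96)])
v5: WRITE e=4  (e history now [(3, 88), (5, 4)])
v6: WRITE e=9  (e history now [(3, 88), (5, 4), (6, 9)])
READ a @v6: history=[] -> no version <= 6 -> NONE
v7: WRITE b=28  (b history now [(1, 25), (7, 28)])
v8: WRITE b=83  (b history now [(1, 25), (7, 28), (8, 83)])
READ d @v1: history=[(4, 96)] -> no version <= 1 -> NONE
v9: WRITE a=95  (a history now [(9, 95)])
v10: WRITE d=40  (d history now [(4, 96), (10, 40)])
v11: WRITE e=76  (e history now [(3, 88), (5, 4), (6, 9), (11, 76)])
READ e @v11: history=[(3, 88), (5, 4), (6, 9), (11, 76)] -> pick v11 -> 76
v12: WRITE c=70  (c history now [(2, 20), (12, 70)])
v13: WRITE c=61  (c history now [(2, 20), (12, 70), (13, 61)])
READ c @v12: history=[(2, 20), (12, 70), (13, 61)] -> pick v12 -> 70
v14: WRITE a=68  (a history now [(9, 95), (14, 68)])
READ e @v10: history=[(3, 88), (5, 4), (6, 9), (11, 76)] -> pick v6 -> 9
v15: WRITE d=84  (d history now [(4, 96), (10, 40), (15, 84)])
v16: WRITE e=15  (e history now [(3, 88), (5, 4), (6, 9), (11, 76), (16, 15)])
v17: WRITE c=40  (c history now [(2, 20), (12, 70), (13, 61), (17, 40)])
v18: WRITE d=28  (d history now [(4, 96), (10, 40), (15, 84), (18, 28)])
READ d @v8: history=[(4, 96), (10, 40), (15, 84), (18, 28)] -> pick v4 -> 96
v19: WRITE b=17  (b history now [(1, 25), (7, 28), (8, 83), (19, 17)])
v20: WRITE a=69  (a history now [(9, 95), (14, 68), (20, 69)])
v21: WRITE c=66  (c history now [(2, 20), (12, 70), (13, 61), (17, 40), (21, 66)])
v22: WRITE b=21  (b history now [(1, 25), (7, 28), (8, 83), (19, 17), (22, 21)])
Read results in order: ['NONE', 'NONE', '76', '70', '9', '96']
NONE count = 2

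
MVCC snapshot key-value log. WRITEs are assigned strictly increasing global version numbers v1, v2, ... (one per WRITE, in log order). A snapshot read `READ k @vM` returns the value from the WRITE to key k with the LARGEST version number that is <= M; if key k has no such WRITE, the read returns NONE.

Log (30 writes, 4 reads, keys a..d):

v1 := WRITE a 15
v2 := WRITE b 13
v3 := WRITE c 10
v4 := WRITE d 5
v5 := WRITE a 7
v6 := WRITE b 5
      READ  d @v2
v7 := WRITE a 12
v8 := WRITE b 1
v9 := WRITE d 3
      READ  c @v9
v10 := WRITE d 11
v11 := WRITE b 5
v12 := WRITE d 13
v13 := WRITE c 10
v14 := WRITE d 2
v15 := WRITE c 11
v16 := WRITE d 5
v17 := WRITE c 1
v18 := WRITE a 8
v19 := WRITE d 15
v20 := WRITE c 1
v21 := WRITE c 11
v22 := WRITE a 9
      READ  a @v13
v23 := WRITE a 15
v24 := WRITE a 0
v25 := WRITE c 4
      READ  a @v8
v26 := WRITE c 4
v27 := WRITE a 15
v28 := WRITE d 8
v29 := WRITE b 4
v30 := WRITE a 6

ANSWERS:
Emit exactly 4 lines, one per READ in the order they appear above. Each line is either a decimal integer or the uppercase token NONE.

Answer: NONE
10
12
12

Derivation:
v1: WRITE a=15  (a history now [(1, 15)])
v2: WRITE b=13  (b history now [(2, 13)])
v3: WRITE c=10  (c history now [(3, 10)])
v4: WRITE d=5  (d history now [(4, 5)])
v5: WRITE a=7  (a history now [(1, 15), (5, 7)])
v6: WRITE b=5  (b history now [(2, 13), (6, 5)])
READ d @v2: history=[(4, 5)] -> no version <= 2 -> NONE
v7: WRITE a=12  (a history now [(1, 15), (5, 7), (7, 12)])
v8: WRITE b=1  (b history now [(2, 13), (6, 5), (8, 1)])
v9: WRITE d=3  (d history now [(4, 5), (9, 3)])
READ c @v9: history=[(3, 10)] -> pick v3 -> 10
v10: WRITE d=11  (d history now [(4, 5), (9, 3), (10, 11)])
v11: WRITE b=5  (b history now [(2, 13), (6, 5), (8, 1), (11, 5)])
v12: WRITE d=13  (d history now [(4, 5), (9, 3), (10, 11), (12, 13)])
v13: WRITE c=10  (c history now [(3, 10), (13, 10)])
v14: WRITE d=2  (d history now [(4, 5), (9, 3), (10, 11), (12, 13), (14, 2)])
v15: WRITE c=11  (c history now [(3, 10), (13, 10), (15, 11)])
v16: WRITE d=5  (d history now [(4, 5), (9, 3), (10, 11), (12, 13), (14, 2), (16, 5)])
v17: WRITE c=1  (c history now [(3, 10), (13, 10), (15, 11), (17, 1)])
v18: WRITE a=8  (a history now [(1, 15), (5, 7), (7, 12), (18, 8)])
v19: WRITE d=15  (d history now [(4, 5), (9, 3), (10, 11), (12, 13), (14, 2), (16, 5), (19, 15)])
v20: WRITE c=1  (c history now [(3, 10), (13, 10), (15, 11), (17, 1), (20, 1)])
v21: WRITE c=11  (c history now [(3, 10), (13, 10), (15, 11), (17, 1), (20, 1), (21, 11)])
v22: WRITE a=9  (a history now [(1, 15), (5, 7), (7, 12), (18, 8), (22, 9)])
READ a @v13: history=[(1, 15), (5, 7), (7, 12), (18, 8), (22, 9)] -> pick v7 -> 12
v23: WRITE a=15  (a history now [(1, 15), (5, 7), (7, 12), (18, 8), (22, 9), (23, 15)])
v24: WRITE a=0  (a history now [(1, 15), (5, 7), (7, 12), (18, 8), (22, 9), (23, 15), (24, 0)])
v25: WRITE c=4  (c history now [(3, 10), (13, 10), (15, 11), (17, 1), (20, 1), (21, 11), (25, 4)])
READ a @v8: history=[(1, 15), (5, 7), (7, 12), (18, 8), (22, 9), (23, 15), (24, 0)] -> pick v7 -> 12
v26: WRITE c=4  (c history now [(3, 10), (13, 10), (15, 11), (17, 1), (20, 1), (21, 11), (25, 4), (26, 4)])
v27: WRITE a=15  (a history now [(1, 15), (5, 7), (7, 12), (18, 8), (22, 9), (23, 15), (24, 0), (27, 15)])
v28: WRITE d=8  (d history now [(4, 5), (9, 3), (10, 11), (12, 13), (14, 2), (16, 5), (19, 15), (28, 8)])
v29: WRITE b=4  (b history now [(2, 13), (6, 5), (8, 1), (11, 5), (29, 4)])
v30: WRITE a=6  (a history now [(1, 15), (5, 7), (7, 12), (18, 8), (22, 9), (23, 15), (24, 0), (27, 15), (30, 6)])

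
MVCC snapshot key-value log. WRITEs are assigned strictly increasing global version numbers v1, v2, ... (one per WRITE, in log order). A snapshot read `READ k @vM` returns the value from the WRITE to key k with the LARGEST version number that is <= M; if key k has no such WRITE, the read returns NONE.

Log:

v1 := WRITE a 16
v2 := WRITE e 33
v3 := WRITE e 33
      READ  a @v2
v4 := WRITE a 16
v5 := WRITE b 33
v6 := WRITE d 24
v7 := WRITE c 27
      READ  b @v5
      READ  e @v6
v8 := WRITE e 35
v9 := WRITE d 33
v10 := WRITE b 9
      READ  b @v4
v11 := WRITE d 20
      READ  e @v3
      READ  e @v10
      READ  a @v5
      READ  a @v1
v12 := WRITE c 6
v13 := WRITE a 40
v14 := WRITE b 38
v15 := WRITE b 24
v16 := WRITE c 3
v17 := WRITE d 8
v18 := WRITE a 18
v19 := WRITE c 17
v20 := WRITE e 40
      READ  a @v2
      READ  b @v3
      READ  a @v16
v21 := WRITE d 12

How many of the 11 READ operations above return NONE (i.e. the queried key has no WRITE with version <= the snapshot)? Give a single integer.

v1: WRITE a=16  (a history now [(1, 16)])
v2: WRITE e=33  (e history now [(2, 33)])
v3: WRITE e=33  (e history now [(2, 33), (3, 33)])
READ a @v2: history=[(1, 16)] -> pick v1 -> 16
v4: WRITE a=16  (a history now [(1, 16), (4, 16)])
v5: WRITE b=33  (b history now [(5, 33)])
v6: WRITE d=24  (d history now [(6, 24)])
v7: WRITE c=27  (c history now [(7, 27)])
READ b @v5: history=[(5, 33)] -> pick v5 -> 33
READ e @v6: history=[(2, 33), (3, 33)] -> pick v3 -> 33
v8: WRITE e=35  (e history now [(2, 33), (3, 33), (8, 35)])
v9: WRITE d=33  (d history now [(6, 24), (9, 33)])
v10: WRITE b=9  (b history now [(5, 33), (10, 9)])
READ b @v4: history=[(5, 33), (10, 9)] -> no version <= 4 -> NONE
v11: WRITE d=20  (d history now [(6, 24), (9, 33), (11, 20)])
READ e @v3: history=[(2, 33), (3, 33), (8, 35)] -> pick v3 -> 33
READ e @v10: history=[(2, 33), (3, 33), (8, 35)] -> pick v8 -> 35
READ a @v5: history=[(1, 16), (4, 16)] -> pick v4 -> 16
READ a @v1: history=[(1, 16), (4, 16)] -> pick v1 -> 16
v12: WRITE c=6  (c history now [(7, 27), (12, 6)])
v13: WRITE a=40  (a history now [(1, 16), (4, 16), (13, 40)])
v14: WRITE b=38  (b history now [(5, 33), (10, 9), (14, 38)])
v15: WRITE b=24  (b history now [(5, 33), (10, 9), (14, 38), (15, 24)])
v16: WRITE c=3  (c history now [(7, 27), (12, 6), (16, 3)])
v17: WRITE d=8  (d history now [(6, 24), (9, 33), (11, 20), (17, 8)])
v18: WRITE a=18  (a history now [(1, 16), (4, 16), (13, 40), (18, 18)])
v19: WRITE c=17  (c history now [(7, 27), (12, 6), (16, 3), (19, 17)])
v20: WRITE e=40  (e history now [(2, 33), (3, 33), (8, 35), (20, 40)])
READ a @v2: history=[(1, 16), (4, 16), (13, 40), (18, 18)] -> pick v1 -> 16
READ b @v3: history=[(5, 33), (10, 9), (14, 38), (15, 24)] -> no version <= 3 -> NONE
READ a @v16: history=[(1, 16), (4, 16), (13, 40), (18, 18)] -> pick v13 -> 40
v21: WRITE d=12  (d history now [(6, 24), (9, 33), (11, 20), (17, 8), (21, 12)])
Read results in order: ['16', '33', '33', 'NONE', '33', '35', '16', '16', '16', 'NONE', '40']
NONE count = 2

Answer: 2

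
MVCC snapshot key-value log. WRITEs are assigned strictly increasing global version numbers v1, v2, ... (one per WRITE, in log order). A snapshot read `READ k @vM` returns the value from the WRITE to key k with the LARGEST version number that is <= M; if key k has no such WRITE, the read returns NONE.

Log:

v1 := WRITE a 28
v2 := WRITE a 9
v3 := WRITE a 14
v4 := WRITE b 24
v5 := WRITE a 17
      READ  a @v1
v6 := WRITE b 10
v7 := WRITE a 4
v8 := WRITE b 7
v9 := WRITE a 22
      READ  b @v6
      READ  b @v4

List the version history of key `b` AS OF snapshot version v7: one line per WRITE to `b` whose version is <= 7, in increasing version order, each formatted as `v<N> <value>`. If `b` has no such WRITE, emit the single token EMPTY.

Answer: v4 24
v6 10

Derivation:
Scan writes for key=b with version <= 7:
  v1 WRITE a 28 -> skip
  v2 WRITE a 9 -> skip
  v3 WRITE a 14 -> skip
  v4 WRITE b 24 -> keep
  v5 WRITE a 17 -> skip
  v6 WRITE b 10 -> keep
  v7 WRITE a 4 -> skip
  v8 WRITE b 7 -> drop (> snap)
  v9 WRITE a 22 -> skip
Collected: [(4, 24), (6, 10)]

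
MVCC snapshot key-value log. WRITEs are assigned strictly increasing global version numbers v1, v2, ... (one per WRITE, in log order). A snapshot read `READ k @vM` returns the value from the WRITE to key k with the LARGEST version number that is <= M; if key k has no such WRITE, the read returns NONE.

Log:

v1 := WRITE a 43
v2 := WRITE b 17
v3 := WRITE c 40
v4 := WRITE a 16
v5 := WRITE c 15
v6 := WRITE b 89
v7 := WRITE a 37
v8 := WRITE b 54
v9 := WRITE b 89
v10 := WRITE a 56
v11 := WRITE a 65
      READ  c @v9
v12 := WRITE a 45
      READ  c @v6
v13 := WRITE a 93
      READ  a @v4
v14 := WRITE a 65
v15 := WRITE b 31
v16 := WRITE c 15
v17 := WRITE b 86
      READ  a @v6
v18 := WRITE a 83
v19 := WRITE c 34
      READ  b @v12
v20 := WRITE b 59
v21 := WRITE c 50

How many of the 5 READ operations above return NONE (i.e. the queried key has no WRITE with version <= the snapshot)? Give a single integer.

Answer: 0

Derivation:
v1: WRITE a=43  (a history now [(1, 43)])
v2: WRITE b=17  (b history now [(2, 17)])
v3: WRITE c=40  (c history now [(3, 40)])
v4: WRITE a=16  (a history now [(1, 43), (4, 16)])
v5: WRITE c=15  (c history now [(3, 40), (5, 15)])
v6: WRITE b=89  (b history now [(2, 17), (6, 89)])
v7: WRITE a=37  (a history now [(1, 43), (4, 16), (7, 37)])
v8: WRITE b=54  (b history now [(2, 17), (6, 89), (8, 54)])
v9: WRITE b=89  (b history now [(2, 17), (6, 89), (8, 54), (9, 89)])
v10: WRITE a=56  (a history now [(1, 43), (4, 16), (7, 37), (10, 56)])
v11: WRITE a=65  (a history now [(1, 43), (4, 16), (7, 37), (10, 56), (11, 65)])
READ c @v9: history=[(3, 40), (5, 15)] -> pick v5 -> 15
v12: WRITE a=45  (a history now [(1, 43), (4, 16), (7, 37), (10, 56), (11, 65), (12, 45)])
READ c @v6: history=[(3, 40), (5, 15)] -> pick v5 -> 15
v13: WRITE a=93  (a history now [(1, 43), (4, 16), (7, 37), (10, 56), (11, 65), (12, 45), (13, 93)])
READ a @v4: history=[(1, 43), (4, 16), (7, 37), (10, 56), (11, 65), (12, 45), (13, 93)] -> pick v4 -> 16
v14: WRITE a=65  (a history now [(1, 43), (4, 16), (7, 37), (10, 56), (11, 65), (12, 45), (13, 93), (14, 65)])
v15: WRITE b=31  (b history now [(2, 17), (6, 89), (8, 54), (9, 89), (15, 31)])
v16: WRITE c=15  (c history now [(3, 40), (5, 15), (16, 15)])
v17: WRITE b=86  (b history now [(2, 17), (6, 89), (8, 54), (9, 89), (15, 31), (17, 86)])
READ a @v6: history=[(1, 43), (4, 16), (7, 37), (10, 56), (11, 65), (12, 45), (13, 93), (14, 65)] -> pick v4 -> 16
v18: WRITE a=83  (a history now [(1, 43), (4, 16), (7, 37), (10, 56), (11, 65), (12, 45), (13, 93), (14, 65), (18, 83)])
v19: WRITE c=34  (c history now [(3, 40), (5, 15), (16, 15), (19, 34)])
READ b @v12: history=[(2, 17), (6, 89), (8, 54), (9, 89), (15, 31), (17, 86)] -> pick v9 -> 89
v20: WRITE b=59  (b history now [(2, 17), (6, 89), (8, 54), (9, 89), (15, 31), (17, 86), (20, 59)])
v21: WRITE c=50  (c history now [(3, 40), (5, 15), (16, 15), (19, 34), (21, 50)])
Read results in order: ['15', '15', '16', '16', '89']
NONE count = 0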